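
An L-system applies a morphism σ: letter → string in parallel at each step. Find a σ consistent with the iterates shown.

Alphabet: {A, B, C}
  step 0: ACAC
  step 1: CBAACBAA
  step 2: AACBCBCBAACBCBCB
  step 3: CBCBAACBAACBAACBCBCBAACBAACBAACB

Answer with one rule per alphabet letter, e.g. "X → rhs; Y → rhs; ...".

  step 2 ⇒ step 3: AACBCBCBAACBCBCB ⇒ CB·CB·AA·CB·AA·CB·AA·CB·CB·CB·AA·CB·AA·CB·AA·CB
    A ↦ CB
    B ↦ CB
    C ↦ AA

A->CB, B->CB, C->AA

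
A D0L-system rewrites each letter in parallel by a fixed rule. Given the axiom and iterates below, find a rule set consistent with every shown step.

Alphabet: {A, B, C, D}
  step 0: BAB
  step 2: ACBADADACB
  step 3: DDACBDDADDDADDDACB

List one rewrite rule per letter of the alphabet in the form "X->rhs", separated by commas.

A->DD, B->CB, C->A, D->AD

  step 2 ⇒ step 3: ACBADADACB ⇒ DD·A·CB·DD·AD·DD·AD·DD·A·CB
    A ↦ DD
    B ↦ CB
    C ↦ A
    D ↦ AD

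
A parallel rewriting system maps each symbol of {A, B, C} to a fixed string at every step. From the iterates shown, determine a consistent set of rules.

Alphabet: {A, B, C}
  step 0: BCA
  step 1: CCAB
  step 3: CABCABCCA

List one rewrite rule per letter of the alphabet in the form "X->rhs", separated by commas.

A->B, B->C, C->CA

  step 0 ⇒ step 1: BCA ⇒ C·CA·B
    A ↦ B
    B ↦ C
    C ↦ CA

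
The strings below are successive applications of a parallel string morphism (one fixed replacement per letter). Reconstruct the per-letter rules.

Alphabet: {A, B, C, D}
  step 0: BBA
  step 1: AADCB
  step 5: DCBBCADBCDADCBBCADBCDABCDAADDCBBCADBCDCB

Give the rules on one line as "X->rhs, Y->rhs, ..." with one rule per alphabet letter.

A->DCB, B->A, C->D, D->BC

  step 0 ⇒ step 1: BBA ⇒ A·A·DCB
    A ↦ DCB
    B ↦ A
    C ↦ D  (constrained at step 1)
    D ↦ BC  (constrained at step 1)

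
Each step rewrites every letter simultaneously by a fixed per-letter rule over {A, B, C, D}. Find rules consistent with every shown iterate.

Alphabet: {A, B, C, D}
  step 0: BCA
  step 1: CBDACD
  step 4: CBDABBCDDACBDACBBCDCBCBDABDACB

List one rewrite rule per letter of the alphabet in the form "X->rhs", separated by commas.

  step 0 ⇒ step 1: BCA ⇒ CB·DA·CD
    A ↦ CD
    B ↦ CB
    C ↦ DA
    D ↦ B  (constrained at step 1)

A->CD, B->CB, C->DA, D->B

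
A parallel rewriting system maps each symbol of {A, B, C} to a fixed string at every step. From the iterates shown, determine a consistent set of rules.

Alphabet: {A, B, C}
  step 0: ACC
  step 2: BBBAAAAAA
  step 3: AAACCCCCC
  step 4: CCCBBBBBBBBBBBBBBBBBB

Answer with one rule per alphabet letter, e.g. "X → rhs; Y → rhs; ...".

A->C, B->A, C->BBB

  step 3 ⇒ step 4: AAACCCCCC ⇒ C·C·C·BBB·BBB·BBB·BBB·BBB·BBB
    A ↦ C
    C ↦ BBB
  step 2 ⇒ step 3: BBBAAAAAA ⇒ A·A·A·C·C·C·C·C·C
    B ↦ A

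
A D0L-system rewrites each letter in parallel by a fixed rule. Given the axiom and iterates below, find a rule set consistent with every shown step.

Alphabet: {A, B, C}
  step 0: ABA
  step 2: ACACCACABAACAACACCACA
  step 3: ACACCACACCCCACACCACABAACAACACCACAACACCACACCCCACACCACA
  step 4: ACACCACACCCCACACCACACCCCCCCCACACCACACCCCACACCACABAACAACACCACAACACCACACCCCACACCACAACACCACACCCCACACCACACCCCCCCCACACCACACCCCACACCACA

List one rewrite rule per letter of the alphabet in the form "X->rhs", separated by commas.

A->ACA, B->BA, C->CC

  step 3 ⇒ step 4: ACACCACACCCCACACCACABAACAACACCACAACACCACACCCCACACCACA ⇒ ACA·CC·ACA·CC·CC·ACA·CC·ACA·CC·CC·CC·CC·ACA·CC·ACA·CC·CC·ACA·CC·ACA·BA·ACA·ACA·CC·ACA·ACA·CC·ACA·CC·CC·ACA·CC·ACA·ACA·CC·ACA·CC·CC·ACA·CC·ACA·CC·CC·CC·CC·ACA·CC·ACA·CC·CC·ACA·CC·ACA
    A ↦ ACA
    B ↦ BA
    C ↦ CC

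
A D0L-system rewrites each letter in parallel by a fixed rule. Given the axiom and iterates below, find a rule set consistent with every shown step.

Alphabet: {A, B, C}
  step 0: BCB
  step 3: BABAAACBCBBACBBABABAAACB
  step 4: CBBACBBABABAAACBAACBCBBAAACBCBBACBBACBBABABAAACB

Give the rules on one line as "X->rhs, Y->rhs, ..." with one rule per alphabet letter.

A->BA, B->CB, C->AA

  step 3 ⇒ step 4: BABAAACBCBBACBBABABAAACB ⇒ CB·BA·CB·BA·BA·BA·AA·CB·AA·CB·CB·BA·AA·CB·CB·BA·CB·BA·CB·BA·BA·BA·AA·CB
    A ↦ BA
    B ↦ CB
    C ↦ AA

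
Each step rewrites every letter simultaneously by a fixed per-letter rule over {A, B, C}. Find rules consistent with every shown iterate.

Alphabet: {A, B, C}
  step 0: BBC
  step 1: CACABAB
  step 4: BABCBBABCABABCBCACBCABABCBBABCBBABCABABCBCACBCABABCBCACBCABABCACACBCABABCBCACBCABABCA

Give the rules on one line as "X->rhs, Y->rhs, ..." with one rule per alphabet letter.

A->CB, B->CA, C->BAB

  step 0 ⇒ step 1: BBC ⇒ CA·CA·BAB
    B ↦ CA
    C ↦ BAB
    A ↦ CB  (constrained at step 1)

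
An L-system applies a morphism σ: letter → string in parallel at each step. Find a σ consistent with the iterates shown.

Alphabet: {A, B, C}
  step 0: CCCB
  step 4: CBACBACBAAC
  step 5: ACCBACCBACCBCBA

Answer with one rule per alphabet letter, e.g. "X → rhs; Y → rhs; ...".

A->CB, B->C, C->A

  step 4 ⇒ step 5: CBACBACBAAC ⇒ A·C·CB·A·C·CB·A·C·CB·CB·A
    A ↦ CB
    B ↦ C
    C ↦ A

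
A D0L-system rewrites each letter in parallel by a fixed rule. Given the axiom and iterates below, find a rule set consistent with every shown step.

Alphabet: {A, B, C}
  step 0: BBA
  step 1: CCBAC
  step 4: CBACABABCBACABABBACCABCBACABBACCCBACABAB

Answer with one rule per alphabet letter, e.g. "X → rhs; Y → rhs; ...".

  step 0 ⇒ step 1: BBA ⇒ C·C·BAC
    A ↦ BAC
    B ↦ C
    C ↦ AB  (constrained at step 1)

A->BAC, B->C, C->AB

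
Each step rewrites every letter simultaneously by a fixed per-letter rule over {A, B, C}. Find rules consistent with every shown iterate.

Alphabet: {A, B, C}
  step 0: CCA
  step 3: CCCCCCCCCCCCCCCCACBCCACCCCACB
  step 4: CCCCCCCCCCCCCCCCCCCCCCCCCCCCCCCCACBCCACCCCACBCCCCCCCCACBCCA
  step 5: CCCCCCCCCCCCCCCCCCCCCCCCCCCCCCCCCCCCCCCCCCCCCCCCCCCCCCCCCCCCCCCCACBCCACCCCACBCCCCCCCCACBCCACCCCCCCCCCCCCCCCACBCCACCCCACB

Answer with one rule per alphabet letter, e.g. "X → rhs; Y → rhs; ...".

  step 4 ⇒ step 5: CCCCCCCCCCCCCCCCCCCCCCCCCCCCCCCCACBCCACCCCACBCCCCCCCCACBCCA ⇒ CC·CC·CC·CC·CC·CC·CC·CC·CC·CC·CC·CC·CC·CC·CC·CC·CC·CC·CC·CC·CC·CC·CC·CC·CC·CC·CC·CC·CC·CC·CC·CC·ACB·CC·A·CC·CC·ACB·CC·CC·CC·CC·ACB·CC·A·CC·CC·CC·CC·CC·CC·CC·CC·ACB·CC·A·CC·CC·ACB
    A ↦ ACB
    B ↦ A
    C ↦ CC

A->ACB, B->A, C->CC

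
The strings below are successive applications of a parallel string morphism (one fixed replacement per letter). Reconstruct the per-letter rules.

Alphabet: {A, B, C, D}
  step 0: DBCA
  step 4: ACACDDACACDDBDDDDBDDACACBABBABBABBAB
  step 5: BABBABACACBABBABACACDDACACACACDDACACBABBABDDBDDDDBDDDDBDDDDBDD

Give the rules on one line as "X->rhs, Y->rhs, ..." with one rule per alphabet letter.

A->B, B->DD, C->AB, D->AC

  step 4 ⇒ step 5: ACACDDACACDDBDDDDBDDACACBABBABBABBAB ⇒ B·AB·B·AB·AC·AC·B·AB·B·AB·AC·AC·DD·AC·AC·AC·AC·DD·AC·AC·B·AB·B·AB·DD·B·DD·DD·B·DD·DD·B·DD·DD·B·DD
    A ↦ B
    B ↦ DD
    C ↦ AB
    D ↦ AC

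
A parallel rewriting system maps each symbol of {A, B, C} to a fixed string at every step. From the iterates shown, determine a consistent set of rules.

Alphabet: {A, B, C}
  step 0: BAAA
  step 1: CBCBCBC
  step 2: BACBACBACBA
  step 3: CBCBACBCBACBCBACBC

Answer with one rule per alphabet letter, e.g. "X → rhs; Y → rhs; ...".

  step 2 ⇒ step 3: BACBACBACBA ⇒ C·BC·BA·C·BC·BA·C·BC·BA·C·BC
    A ↦ BC
    B ↦ C
    C ↦ BA

A->BC, B->C, C->BA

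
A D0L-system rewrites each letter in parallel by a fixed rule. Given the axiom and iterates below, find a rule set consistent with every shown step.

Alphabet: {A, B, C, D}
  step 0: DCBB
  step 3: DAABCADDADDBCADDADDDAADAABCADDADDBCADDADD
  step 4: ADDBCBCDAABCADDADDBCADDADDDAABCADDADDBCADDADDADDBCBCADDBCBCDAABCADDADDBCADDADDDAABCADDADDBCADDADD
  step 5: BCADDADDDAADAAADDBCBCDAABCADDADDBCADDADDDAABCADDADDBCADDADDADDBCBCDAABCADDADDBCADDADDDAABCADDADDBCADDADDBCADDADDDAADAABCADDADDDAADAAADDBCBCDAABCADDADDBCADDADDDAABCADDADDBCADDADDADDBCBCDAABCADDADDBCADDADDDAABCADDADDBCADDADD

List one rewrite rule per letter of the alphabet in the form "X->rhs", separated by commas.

  step 4 ⇒ step 5: ADDBCBCDAABCADDADDBCADDADDDAABCADDADDBCADDADDADDBCBCADDBCBCDAABCADDADDBCADDADDDAABCADDADDBCADDADD ⇒ BC·ADD·ADD·D·AA·D·AA·ADD·BC·BC·D·AA·BC·ADD·ADD·BC·ADD·ADD·D·AA·BC·ADD·ADD·BC·ADD·ADD·ADD·BC·BC·D·AA·BC·ADD·ADD·BC·ADD·ADD·D·AA·BC·ADD·ADD·BC·ADD·ADD·BC·ADD·ADD·D·AA·D·AA·BC·ADD·ADD·D·AA·D·AA·ADD·BC·BC·D·AA·BC·ADD·ADD·BC·ADD·ADD·D·AA·BC·ADD·ADD·BC·ADD·ADD·ADD·BC·BC·D·AA·BC·ADD·ADD·BC·ADD·ADD·D·AA·BC·ADD·ADD·BC·ADD·ADD
    A ↦ BC
    B ↦ D
    C ↦ AA
    D ↦ ADD

A->BC, B->D, C->AA, D->ADD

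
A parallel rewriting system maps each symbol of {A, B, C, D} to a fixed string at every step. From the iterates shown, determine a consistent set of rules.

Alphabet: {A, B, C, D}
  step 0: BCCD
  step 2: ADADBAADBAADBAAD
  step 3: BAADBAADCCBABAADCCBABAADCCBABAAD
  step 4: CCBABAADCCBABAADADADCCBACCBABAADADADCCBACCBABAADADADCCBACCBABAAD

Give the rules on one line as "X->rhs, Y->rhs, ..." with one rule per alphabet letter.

  step 3 ⇒ step 4: BAADBAADCCBABAADCCBABAADCCBABAAD ⇒ CC·BA·BA·AD·CC·BA·BA·AD·AD·AD·CC·BA·CC·BA·BA·AD·AD·AD·CC·BA·CC·BA·BA·AD·AD·AD·CC·BA·CC·BA·BA·AD
    A ↦ BA
    B ↦ CC
    C ↦ AD
    D ↦ AD

A->BA, B->CC, C->AD, D->AD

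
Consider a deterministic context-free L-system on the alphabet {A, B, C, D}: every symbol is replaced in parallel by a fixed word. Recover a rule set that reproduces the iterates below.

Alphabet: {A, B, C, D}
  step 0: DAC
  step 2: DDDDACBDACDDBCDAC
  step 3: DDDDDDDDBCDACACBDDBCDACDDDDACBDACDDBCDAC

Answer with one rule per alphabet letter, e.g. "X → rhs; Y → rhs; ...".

A->BC, B->ACB, C->DAC, D->DD

  step 2 ⇒ step 3: DDDDACBDACDDBCDAC ⇒ DD·DD·DD·DD·BC·DAC·ACB·DD·BC·DAC·DD·DD·ACB·DAC·DD·BC·DAC
    A ↦ BC
    B ↦ ACB
    C ↦ DAC
    D ↦ DD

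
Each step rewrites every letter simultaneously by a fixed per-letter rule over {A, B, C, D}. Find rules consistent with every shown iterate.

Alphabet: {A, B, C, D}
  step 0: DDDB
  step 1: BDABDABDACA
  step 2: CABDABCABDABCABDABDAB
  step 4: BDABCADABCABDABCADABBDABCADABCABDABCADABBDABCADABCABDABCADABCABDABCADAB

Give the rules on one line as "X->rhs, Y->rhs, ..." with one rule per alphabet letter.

  step 1 ⇒ step 2: BDABDABDACA ⇒ CA·BDA·B·CA·BDA·B·CA·BDA·B·DA·B
    A ↦ B
    B ↦ CA
    C ↦ DA
    D ↦ BDA

A->B, B->CA, C->DA, D->BDA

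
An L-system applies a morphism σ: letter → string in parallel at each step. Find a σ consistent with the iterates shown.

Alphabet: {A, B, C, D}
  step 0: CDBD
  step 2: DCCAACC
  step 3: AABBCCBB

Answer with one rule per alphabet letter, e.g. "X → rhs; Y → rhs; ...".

A->C, B->D, C->B, D->AA

  step 2 ⇒ step 3: DCCAACC ⇒ AA·B·B·C·C·B·B
    A ↦ C
    C ↦ B
    D ↦ AA
    B ↦ D  (constrained at step 0)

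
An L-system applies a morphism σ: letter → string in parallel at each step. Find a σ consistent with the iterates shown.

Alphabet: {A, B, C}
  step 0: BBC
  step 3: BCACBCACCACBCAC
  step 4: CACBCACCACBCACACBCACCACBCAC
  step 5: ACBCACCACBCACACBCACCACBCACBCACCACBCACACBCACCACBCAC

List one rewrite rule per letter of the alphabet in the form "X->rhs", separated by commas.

  step 4 ⇒ step 5: CACBCACCACBCACACBCACCACBCAC ⇒ AC·BC·AC·C·AC·BC·AC·AC·BC·AC·C·AC·BC·AC·BC·AC·C·AC·BC·AC·AC·BC·AC·C·AC·BC·AC
    A ↦ BC
    B ↦ C
    C ↦ AC

A->BC, B->C, C->AC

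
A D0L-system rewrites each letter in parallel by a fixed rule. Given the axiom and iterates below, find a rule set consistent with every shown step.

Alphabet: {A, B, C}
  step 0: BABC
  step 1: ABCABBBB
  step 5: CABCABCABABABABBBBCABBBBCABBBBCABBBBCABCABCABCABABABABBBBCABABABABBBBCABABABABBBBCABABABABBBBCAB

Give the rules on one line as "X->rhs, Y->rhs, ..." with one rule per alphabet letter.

A->C, B->AB, C->BBB

  step 0 ⇒ step 1: BABC ⇒ AB·C·AB·BBB
    A ↦ C
    B ↦ AB
    C ↦ BBB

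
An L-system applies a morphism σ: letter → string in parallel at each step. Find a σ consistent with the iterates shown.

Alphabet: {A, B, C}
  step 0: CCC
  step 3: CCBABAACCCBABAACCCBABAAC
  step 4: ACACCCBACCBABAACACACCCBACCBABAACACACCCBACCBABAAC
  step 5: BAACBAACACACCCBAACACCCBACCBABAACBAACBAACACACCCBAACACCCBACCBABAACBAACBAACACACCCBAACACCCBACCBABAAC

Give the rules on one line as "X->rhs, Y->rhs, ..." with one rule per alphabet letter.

  step 4 ⇒ step 5: ACACCCBACCBABAACACACCCBACCBABAACACACCCBACCBABAAC ⇒ BA·AC·BA·AC·AC·AC·CC·BA·AC·AC·CC·BA·CC·BA·BA·AC·BA·AC·BA·AC·AC·AC·CC·BA·AC·AC·CC·BA·CC·BA·BA·AC·BA·AC·BA·AC·AC·AC·CC·BA·AC·AC·CC·BA·CC·BA·BA·AC
    A ↦ BA
    B ↦ CC
    C ↦ AC

A->BA, B->CC, C->AC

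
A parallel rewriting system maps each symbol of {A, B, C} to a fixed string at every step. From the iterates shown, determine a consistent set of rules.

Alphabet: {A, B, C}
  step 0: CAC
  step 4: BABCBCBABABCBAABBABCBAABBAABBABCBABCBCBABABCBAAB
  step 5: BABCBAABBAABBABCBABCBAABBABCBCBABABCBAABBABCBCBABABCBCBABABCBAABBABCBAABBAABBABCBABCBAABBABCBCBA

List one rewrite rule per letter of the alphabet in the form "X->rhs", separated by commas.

  step 4 ⇒ step 5: BABCBCBABABCBAABBABCBAABBAABBABCBABCBCBABABCBAAB ⇒ BA·BC·BA·AB·BA·AB·BA·BC·BA·BC·BA·AB·BA·BC·BC·BA·BA·BC·BA·AB·BA·BC·BC·BA·BA·BC·BC·BA·BA·BC·BA·AB·BA·BC·BA·AB·BA·AB·BA·BC·BA·BC·BA·AB·BA·BC·BC·BA
    A ↦ BC
    B ↦ BA
    C ↦ AB

A->BC, B->BA, C->AB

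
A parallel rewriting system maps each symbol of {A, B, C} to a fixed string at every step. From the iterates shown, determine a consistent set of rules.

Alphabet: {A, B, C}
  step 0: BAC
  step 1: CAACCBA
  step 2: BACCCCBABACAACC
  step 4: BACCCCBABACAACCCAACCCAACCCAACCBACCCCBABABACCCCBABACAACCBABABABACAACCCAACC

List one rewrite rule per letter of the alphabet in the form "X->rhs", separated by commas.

  step 1 ⇒ step 2: CAACCBA ⇒ BA·CC·CC·BA·BA·CAA·CC
    A ↦ CC
    B ↦ CAA
    C ↦ BA

A->CC, B->CAA, C->BA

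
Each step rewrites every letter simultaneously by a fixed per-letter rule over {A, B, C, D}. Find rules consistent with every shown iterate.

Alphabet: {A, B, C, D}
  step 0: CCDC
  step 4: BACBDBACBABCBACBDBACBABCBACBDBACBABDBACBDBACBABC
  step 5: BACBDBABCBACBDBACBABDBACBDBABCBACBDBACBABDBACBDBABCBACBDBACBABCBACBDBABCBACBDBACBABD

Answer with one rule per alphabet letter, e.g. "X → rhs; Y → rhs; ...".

A->C, B->BA, C->BD, D->BC

  step 4 ⇒ step 5: BACBDBACBABCBACBDBACBABCBACBDBACBABDBACBDBACBABC ⇒ BA·C·BD·BA·BC·BA·C·BD·BA·C·BA·BD·BA·C·BD·BA·BC·BA·C·BD·BA·C·BA·BD·BA·C·BD·BA·BC·BA·C·BD·BA·C·BA·BC·BA·C·BD·BA·BC·BA·C·BD·BA·C·BA·BD
    A ↦ C
    B ↦ BA
    C ↦ BD
    D ↦ BC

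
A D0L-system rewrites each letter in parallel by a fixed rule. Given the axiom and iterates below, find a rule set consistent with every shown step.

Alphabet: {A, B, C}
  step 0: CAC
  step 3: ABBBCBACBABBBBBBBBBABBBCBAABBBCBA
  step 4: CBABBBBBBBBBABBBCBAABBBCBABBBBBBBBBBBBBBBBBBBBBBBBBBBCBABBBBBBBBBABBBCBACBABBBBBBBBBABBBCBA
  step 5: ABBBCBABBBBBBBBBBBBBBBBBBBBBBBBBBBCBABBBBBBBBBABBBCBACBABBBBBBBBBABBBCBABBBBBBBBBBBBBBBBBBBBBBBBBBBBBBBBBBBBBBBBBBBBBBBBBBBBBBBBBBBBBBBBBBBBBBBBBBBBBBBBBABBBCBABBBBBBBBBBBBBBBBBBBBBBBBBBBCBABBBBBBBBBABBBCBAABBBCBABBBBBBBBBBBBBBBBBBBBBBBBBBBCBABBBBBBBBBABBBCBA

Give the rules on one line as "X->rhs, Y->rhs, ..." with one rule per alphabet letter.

A->CBA, B->BBB, C->A

  step 4 ⇒ step 5: CBABBBBBBBBBABBBCBAABBBCBABBBBBBBBBBBBBBBBBBBBBBBBBBBCBABBBBBBBBBABBBCBACBABBBBBBBBBABBBCBA ⇒ A·BBB·CBA·BBB·BBB·BBB·BBB·BBB·BBB·BBB·BBB·BBB·CBA·BBB·BBB·BBB·A·BBB·CBA·CBA·BBB·BBB·BBB·A·BBB·CBA·BBB·BBB·BBB·BBB·BBB·BBB·BBB·BBB·BBB·BBB·BBB·BBB·BBB·BBB·BBB·BBB·BBB·BBB·BBB·BBB·BBB·BBB·BBB·BBB·BBB·BBB·BBB·A·BBB·CBA·BBB·BBB·BBB·BBB·BBB·BBB·BBB·BBB·BBB·CBA·BBB·BBB·BBB·A·BBB·CBA·A·BBB·CBA·BBB·BBB·BBB·BBB·BBB·BBB·BBB·BBB·BBB·CBA·BBB·BBB·BBB·A·BBB·CBA
    A ↦ CBA
    B ↦ BBB
    C ↦ A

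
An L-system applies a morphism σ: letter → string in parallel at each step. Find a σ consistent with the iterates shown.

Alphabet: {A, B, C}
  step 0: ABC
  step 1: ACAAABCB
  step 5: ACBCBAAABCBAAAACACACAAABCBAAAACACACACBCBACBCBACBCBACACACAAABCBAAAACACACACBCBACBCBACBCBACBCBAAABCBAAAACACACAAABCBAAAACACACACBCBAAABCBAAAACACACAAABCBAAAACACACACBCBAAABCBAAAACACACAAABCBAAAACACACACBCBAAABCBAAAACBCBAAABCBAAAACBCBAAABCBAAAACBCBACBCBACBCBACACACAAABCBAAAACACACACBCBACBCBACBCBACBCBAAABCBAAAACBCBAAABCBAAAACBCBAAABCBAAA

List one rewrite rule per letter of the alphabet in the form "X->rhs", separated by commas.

  step 0 ⇒ step 1: ABC ⇒ AC·AAA·BCB
    A ↦ AC
    B ↦ AAA
    C ↦ BCB

A->AC, B->AAA, C->BCB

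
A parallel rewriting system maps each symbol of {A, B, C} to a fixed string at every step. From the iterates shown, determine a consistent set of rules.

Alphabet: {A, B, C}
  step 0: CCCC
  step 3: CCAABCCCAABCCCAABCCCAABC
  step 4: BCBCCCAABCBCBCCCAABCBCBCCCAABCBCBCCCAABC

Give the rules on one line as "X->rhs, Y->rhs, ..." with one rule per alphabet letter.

  step 3 ⇒ step 4: CCAABCCCAABCCCAABCCCAABC ⇒ BC·BC·C·C·AA·BC·BC·BC·C·C·AA·BC·BC·BC·C·C·AA·BC·BC·BC·C·C·AA·BC
    A ↦ C
    B ↦ AA
    C ↦ BC

A->C, B->AA, C->BC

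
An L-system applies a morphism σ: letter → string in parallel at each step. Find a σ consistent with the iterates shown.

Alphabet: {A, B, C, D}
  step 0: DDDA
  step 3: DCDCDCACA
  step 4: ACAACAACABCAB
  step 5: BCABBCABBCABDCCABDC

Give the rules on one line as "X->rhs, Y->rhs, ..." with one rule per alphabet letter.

  step 4 ⇒ step 5: ACAACAACABCAB ⇒ B·CA·B·B·CA·B·B·CA·B·DC·CA·B·DC
    A ↦ B
    B ↦ DC
    C ↦ CA
  step 3 ⇒ step 4: DCDCDCACA ⇒ A·CA·A·CA·A·CA·B·CA·B
    D ↦ A

A->B, B->DC, C->CA, D->A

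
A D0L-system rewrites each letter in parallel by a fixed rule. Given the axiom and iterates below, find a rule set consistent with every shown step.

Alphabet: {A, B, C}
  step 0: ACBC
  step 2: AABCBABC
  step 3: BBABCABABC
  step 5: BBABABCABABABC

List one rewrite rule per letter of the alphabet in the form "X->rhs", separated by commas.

A->B, B->A, C->BC

  step 2 ⇒ step 3: AABCBABC ⇒ B·B·A·BC·A·B·A·BC
    A ↦ B
    B ↦ A
    C ↦ BC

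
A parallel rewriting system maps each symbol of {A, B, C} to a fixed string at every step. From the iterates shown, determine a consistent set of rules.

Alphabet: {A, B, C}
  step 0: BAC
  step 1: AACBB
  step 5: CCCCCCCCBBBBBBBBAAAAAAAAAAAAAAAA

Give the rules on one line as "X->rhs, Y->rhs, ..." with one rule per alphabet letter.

  step 0 ⇒ step 1: BAC ⇒ AA·C·BB
    A ↦ C
    B ↦ AA
    C ↦ BB

A->C, B->AA, C->BB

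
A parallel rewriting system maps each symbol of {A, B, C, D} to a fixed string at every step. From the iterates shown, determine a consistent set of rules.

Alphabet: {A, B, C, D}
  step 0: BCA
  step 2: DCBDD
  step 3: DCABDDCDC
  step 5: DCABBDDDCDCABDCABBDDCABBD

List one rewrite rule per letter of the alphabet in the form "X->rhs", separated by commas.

A->B, B->D, C->AB, D->DC

  step 2 ⇒ step 3: DCBDD ⇒ DC·AB·D·DC·DC
    B ↦ D
    C ↦ AB
    D ↦ DC
    A ↦ B  (constrained at step 0)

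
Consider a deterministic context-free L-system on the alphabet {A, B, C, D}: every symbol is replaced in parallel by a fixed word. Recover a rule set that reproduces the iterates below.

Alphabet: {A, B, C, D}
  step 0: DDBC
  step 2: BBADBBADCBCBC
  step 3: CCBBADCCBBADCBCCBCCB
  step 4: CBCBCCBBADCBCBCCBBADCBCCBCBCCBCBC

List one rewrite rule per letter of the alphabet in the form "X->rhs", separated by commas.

  step 3 ⇒ step 4: CCBBADCCBBADCBCCBCCB ⇒ CB·CB·C·C·BB·AD·CB·CB·C·C·BB·AD·CB·C·CB·CB·C·CB·CB·C
    A ↦ BB
    B ↦ C
    C ↦ CB
    D ↦ AD

A->BB, B->C, C->CB, D->AD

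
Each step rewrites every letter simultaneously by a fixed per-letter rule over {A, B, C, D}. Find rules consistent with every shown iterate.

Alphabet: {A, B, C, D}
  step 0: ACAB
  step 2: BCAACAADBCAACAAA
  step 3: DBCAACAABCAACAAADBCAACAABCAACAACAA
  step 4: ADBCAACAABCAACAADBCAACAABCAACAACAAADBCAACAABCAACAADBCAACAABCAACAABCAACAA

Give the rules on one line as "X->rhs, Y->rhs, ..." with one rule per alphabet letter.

  step 3 ⇒ step 4: DBCAACAABCAACAAADBCAACAABCAACAACAA ⇒ A·D·B·CAA·CAA·B·CAA·CAA·D·B·CAA·CAA·B·CAA·CAA·CAA·A·D·B·CAA·CAA·B·CAA·CAA·D·B·CAA·CAA·B·CAA·CAA·B·CAA·CAA
    A ↦ CAA
    B ↦ D
    C ↦ B
    D ↦ A

A->CAA, B->D, C->B, D->A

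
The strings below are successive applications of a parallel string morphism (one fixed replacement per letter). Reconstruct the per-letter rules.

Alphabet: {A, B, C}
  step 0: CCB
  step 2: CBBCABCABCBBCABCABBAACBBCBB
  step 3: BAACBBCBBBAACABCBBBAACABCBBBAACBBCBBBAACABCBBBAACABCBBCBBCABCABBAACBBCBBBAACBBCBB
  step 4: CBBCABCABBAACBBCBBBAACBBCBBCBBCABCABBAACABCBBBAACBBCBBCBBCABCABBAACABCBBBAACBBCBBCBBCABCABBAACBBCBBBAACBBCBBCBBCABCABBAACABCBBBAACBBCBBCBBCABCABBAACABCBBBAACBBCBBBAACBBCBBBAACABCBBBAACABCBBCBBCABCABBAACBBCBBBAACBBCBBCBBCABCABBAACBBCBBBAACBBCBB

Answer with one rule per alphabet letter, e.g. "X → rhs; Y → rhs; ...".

  step 3 ⇒ step 4: BAACBBCBBBAACABCBBBAACABCBBBAACBBCBBBAACABCBBBAACABCBBCBBCABCABBAACBBCBBBAACBBCBB ⇒ CBB·CAB·CAB·BAA·CBB·CBB·BAA·CBB·CBB·CBB·CAB·CAB·BAA·CAB·CBB·BAA·CBB·CBB·CBB·CAB·CAB·BAA·CAB·CBB·BAA·CBB·CBB·CBB·CAB·CAB·BAA·CBB·CBB·BAA·CBB·CBB·CBB·CAB·CAB·BAA·CAB·CBB·BAA·CBB·CBB·CBB·CAB·CAB·BAA·CAB·CBB·BAA·CBB·CBB·BAA·CBB·CBB·BAA·CAB·CBB·BAA·CAB·CBB·CBB·CAB·CAB·BAA·CBB·CBB·BAA·CBB·CBB·CBB·CAB·CAB·BAA·CBB·CBB·BAA·CBB·CBB
    A ↦ CAB
    B ↦ CBB
    C ↦ BAA

A->CAB, B->CBB, C->BAA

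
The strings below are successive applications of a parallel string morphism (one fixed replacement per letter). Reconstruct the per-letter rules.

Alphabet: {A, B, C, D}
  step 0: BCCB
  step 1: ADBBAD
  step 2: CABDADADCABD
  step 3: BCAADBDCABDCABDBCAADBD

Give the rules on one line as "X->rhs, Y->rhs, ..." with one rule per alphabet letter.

A->CA, B->AD, C->B, D->BD

  step 2 ⇒ step 3: CABDADADCABD ⇒ B·CA·AD·BD·CA·BD·CA·BD·B·CA·AD·BD
    A ↦ CA
    B ↦ AD
    C ↦ B
    D ↦ BD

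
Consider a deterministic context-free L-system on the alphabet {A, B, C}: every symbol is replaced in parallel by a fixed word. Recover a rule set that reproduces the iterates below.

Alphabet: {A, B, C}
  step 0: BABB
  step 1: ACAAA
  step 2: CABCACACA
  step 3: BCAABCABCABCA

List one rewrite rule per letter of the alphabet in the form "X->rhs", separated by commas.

A->CA, B->A, C->B

  step 2 ⇒ step 3: CABCACACA ⇒ B·CA·A·B·CA·B·CA·B·CA
    A ↦ CA
    B ↦ A
    C ↦ B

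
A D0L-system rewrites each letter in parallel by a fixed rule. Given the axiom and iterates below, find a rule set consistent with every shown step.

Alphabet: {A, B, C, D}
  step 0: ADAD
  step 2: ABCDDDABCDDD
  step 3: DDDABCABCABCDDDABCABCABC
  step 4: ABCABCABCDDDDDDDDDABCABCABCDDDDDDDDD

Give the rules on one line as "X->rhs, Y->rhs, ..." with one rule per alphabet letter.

  step 3 ⇒ step 4: DDDABCABCABCDDDABCABCABC ⇒ ABC·ABC·ABC·D·D·D·D·D·D·D·D·D·ABC·ABC·ABC·D·D·D·D·D·D·D·D·D
    A ↦ D
    B ↦ D
    C ↦ D
    D ↦ ABC

A->D, B->D, C->D, D->ABC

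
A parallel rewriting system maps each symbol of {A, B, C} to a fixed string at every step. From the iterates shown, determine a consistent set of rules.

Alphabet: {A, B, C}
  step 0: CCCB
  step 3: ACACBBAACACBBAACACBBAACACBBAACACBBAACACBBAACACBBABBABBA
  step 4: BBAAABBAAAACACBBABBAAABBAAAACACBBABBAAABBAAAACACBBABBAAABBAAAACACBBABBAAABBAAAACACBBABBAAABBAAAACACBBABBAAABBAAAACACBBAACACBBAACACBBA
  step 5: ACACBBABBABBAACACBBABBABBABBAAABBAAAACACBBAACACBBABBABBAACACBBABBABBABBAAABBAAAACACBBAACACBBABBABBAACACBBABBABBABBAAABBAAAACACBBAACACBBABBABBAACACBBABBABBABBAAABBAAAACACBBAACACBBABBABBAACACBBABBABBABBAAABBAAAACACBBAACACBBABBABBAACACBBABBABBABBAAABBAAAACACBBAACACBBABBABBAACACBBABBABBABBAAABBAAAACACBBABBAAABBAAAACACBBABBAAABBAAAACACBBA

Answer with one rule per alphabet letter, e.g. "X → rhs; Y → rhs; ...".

  step 4 ⇒ step 5: BBAAABBAAAACACBBABBAAABBAAAACACBBABBAAABBAAAACACBBABBAAABBAAAACACBBABBAAABBAAAACACBBABBAAABBAAAACACBBABBAAABBAAAACACBBAACACBBAACACBBA ⇒ AC·AC·BBA·BBA·BBA·AC·AC·BBA·BBA·BBA·BBA·AA·BBA·AA·AC·AC·BBA·AC·AC·BBA·BBA·BBA·AC·AC·BBA·BBA·BBA·BBA·AA·BBA·AA·AC·AC·BBA·AC·AC·BBA·BBA·BBA·AC·AC·BBA·BBA·BBA·BBA·AA·BBA·AA·AC·AC·BBA·AC·AC·BBA·BBA·BBA·AC·AC·BBA·BBA·BBA·BBA·AA·BBA·AA·AC·AC·BBA·AC·AC·BBA·BBA·BBA·AC·AC·BBA·BBA·BBA·BBA·AA·BBA·AA·AC·AC·BBA·AC·AC·BBA·BBA·BBA·AC·AC·BBA·BBA·BBA·BBA·AA·BBA·AA·AC·AC·BBA·AC·AC·BBA·BBA·BBA·AC·AC·BBA·BBA·BBA·BBA·AA·BBA·AA·AC·AC·BBA·BBA·AA·BBA·AA·AC·AC·BBA·BBA·AA·BBA·AA·AC·AC·BBA
    A ↦ BBA
    B ↦ AC
    C ↦ AA

A->BBA, B->AC, C->AA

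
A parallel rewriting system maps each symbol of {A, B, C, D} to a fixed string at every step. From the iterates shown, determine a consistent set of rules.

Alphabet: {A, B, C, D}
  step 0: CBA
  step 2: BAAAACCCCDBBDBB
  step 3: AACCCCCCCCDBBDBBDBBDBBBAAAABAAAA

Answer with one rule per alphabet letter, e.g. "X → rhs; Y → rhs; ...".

A->CC, B->AA, C->DBB, D->B

  step 2 ⇒ step 3: BAAAACCCCDBBDBB ⇒ AA·CC·CC·CC·CC·DBB·DBB·DBB·DBB·B·AA·AA·B·AA·AA
    A ↦ CC
    B ↦ AA
    C ↦ DBB
    D ↦ B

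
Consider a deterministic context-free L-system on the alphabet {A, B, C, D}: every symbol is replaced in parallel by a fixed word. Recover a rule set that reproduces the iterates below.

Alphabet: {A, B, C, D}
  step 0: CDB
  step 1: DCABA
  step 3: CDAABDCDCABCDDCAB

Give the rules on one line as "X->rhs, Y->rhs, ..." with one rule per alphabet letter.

  step 0 ⇒ step 1: CDB ⇒ DC·AB·A
    B ↦ A
    C ↦ DC
    D ↦ AB
    A ↦ CD  (constrained at step 1)

A->CD, B->A, C->DC, D->AB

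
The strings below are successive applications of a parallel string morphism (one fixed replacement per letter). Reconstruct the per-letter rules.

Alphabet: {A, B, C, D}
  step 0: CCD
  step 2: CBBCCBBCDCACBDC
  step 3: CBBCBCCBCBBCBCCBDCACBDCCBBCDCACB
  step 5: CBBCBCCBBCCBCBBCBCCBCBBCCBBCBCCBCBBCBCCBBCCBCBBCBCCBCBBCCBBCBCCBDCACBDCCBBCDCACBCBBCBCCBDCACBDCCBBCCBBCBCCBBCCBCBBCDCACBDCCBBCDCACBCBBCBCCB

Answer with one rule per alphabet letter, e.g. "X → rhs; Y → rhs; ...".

A->DC, B->BC, C->CB, D->DCA

  step 2 ⇒ step 3: CBBCCBBCDCACBDC ⇒ CB·BC·BC·CB·CB·BC·BC·CB·DCA·CB·DC·CB·BC·DCA·CB
    A ↦ DC
    B ↦ BC
    C ↦ CB
    D ↦ DCA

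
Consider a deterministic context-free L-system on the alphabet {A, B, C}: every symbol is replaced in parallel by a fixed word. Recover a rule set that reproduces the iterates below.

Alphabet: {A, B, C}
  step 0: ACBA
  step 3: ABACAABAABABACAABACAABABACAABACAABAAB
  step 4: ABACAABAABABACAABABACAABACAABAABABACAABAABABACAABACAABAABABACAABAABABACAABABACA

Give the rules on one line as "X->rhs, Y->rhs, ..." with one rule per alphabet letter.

A->AB, B->ACA, C->A

  step 3 ⇒ step 4: ABACAABAABABACAABACAABABACAABACAABAAB ⇒ AB·ACA·AB·A·AB·AB·ACA·AB·AB·ACA·AB·ACA·AB·A·AB·AB·ACA·AB·A·AB·AB·ACA·AB·ACA·AB·A·AB·AB·ACA·AB·A·AB·AB·ACA·AB·AB·ACA
    A ↦ AB
    B ↦ ACA
    C ↦ A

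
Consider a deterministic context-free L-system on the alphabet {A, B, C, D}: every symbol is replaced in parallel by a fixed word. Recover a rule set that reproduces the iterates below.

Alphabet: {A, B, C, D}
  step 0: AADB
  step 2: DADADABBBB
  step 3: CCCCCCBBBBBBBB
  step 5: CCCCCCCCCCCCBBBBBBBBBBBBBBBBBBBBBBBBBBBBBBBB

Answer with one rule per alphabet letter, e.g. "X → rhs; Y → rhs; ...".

A->C, B->BB, C->DA, D->C

  step 2 ⇒ step 3: DADADABBBB ⇒ C·C·C·C·C·C·BB·BB·BB·BB
    A ↦ C
    B ↦ BB
    D ↦ C
    C ↦ DA  (constrained at step 3)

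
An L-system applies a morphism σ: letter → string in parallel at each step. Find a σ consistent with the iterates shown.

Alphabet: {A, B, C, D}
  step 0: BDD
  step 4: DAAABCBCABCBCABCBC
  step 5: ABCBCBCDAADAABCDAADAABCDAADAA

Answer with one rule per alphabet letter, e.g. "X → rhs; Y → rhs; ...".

  step 4 ⇒ step 5: DAAABCBCABCBCABCBC ⇒ A·BC·BC·BC·DA·A·DA·A·BC·DA·A·DA·A·BC·DA·A·DA·A
    A ↦ BC
    B ↦ DA
    C ↦ A
    D ↦ A

A->BC, B->DA, C->A, D->A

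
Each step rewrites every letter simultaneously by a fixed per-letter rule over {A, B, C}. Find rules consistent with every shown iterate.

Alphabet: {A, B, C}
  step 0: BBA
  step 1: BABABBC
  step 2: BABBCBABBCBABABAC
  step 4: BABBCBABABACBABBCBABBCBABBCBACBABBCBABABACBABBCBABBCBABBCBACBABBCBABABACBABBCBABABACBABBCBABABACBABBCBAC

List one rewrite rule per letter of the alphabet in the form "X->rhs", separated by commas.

  step 1 ⇒ step 2: BABABBC ⇒ BA·BBC·BA·BBC·BA·BA·BAC
    A ↦ BBC
    B ↦ BA
    C ↦ BAC

A->BBC, B->BA, C->BAC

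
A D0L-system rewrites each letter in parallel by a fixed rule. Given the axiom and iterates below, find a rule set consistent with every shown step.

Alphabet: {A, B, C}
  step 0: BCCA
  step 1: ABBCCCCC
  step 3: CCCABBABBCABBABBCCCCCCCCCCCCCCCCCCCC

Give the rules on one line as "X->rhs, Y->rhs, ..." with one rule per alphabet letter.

  step 0 ⇒ step 1: BCCA ⇒ ABB·CC·CC·C
    A ↦ C
    B ↦ ABB
    C ↦ CC

A->C, B->ABB, C->CC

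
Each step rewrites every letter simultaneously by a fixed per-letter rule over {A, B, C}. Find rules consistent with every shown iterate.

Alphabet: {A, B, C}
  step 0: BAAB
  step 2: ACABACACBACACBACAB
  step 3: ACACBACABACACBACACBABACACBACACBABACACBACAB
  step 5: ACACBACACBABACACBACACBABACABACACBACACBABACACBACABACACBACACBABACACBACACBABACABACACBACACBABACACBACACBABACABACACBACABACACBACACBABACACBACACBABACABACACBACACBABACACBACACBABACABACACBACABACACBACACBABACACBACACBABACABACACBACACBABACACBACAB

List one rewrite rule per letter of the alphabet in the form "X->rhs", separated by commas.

A->AC, B->AB, C->ACB

  step 2 ⇒ step 3: ACABACACBACACBACAB ⇒ AC·ACB·AC·AB·AC·ACB·AC·ACB·AB·AC·ACB·AC·ACB·AB·AC·ACB·AC·AB
    A ↦ AC
    B ↦ AB
    C ↦ ACB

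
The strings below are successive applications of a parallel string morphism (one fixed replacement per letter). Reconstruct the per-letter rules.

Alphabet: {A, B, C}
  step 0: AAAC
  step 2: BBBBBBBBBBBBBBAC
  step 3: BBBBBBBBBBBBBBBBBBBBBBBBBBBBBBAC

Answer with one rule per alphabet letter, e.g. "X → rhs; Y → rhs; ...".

A->BB, B->BB, C->AC

  step 2 ⇒ step 3: BBBBBBBBBBBBBBAC ⇒ BB·BB·BB·BB·BB·BB·BB·BB·BB·BB·BB·BB·BB·BB·BB·AC
    A ↦ BB
    B ↦ BB
    C ↦ AC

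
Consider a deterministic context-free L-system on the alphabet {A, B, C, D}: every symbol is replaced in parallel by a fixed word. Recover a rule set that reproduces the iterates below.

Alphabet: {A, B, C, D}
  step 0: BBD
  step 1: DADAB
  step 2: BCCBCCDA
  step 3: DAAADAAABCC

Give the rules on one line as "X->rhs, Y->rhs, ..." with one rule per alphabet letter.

  step 2 ⇒ step 3: BCCBCCDA ⇒ DA·A·A·DA·A·A·B·CC
    A ↦ CC
    B ↦ DA
    C ↦ A
    D ↦ B

A->CC, B->DA, C->A, D->B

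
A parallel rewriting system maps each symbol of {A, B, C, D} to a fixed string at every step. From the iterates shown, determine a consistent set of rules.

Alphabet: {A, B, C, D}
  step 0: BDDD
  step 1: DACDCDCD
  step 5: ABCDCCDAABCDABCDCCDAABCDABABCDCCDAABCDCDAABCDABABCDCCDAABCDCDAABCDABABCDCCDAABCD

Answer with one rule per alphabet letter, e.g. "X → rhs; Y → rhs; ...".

  step 0 ⇒ step 1: BDDD ⇒ DA·CD·CD·CD
    B ↦ DA
    D ↦ CD
    A ↦ C  (constrained at step 1)
    C ↦ AB  (constrained at step 1)

A->C, B->DA, C->AB, D->CD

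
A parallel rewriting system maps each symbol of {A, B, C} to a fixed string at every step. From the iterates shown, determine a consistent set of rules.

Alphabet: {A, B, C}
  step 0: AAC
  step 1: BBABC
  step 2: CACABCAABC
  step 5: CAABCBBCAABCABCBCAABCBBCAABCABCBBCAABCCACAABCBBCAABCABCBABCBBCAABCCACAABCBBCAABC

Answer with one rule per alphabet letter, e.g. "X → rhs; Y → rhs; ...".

A->B, B->CA, C->ABC

  step 1 ⇒ step 2: BBABC ⇒ CA·CA·B·CA·ABC
    A ↦ B
    B ↦ CA
    C ↦ ABC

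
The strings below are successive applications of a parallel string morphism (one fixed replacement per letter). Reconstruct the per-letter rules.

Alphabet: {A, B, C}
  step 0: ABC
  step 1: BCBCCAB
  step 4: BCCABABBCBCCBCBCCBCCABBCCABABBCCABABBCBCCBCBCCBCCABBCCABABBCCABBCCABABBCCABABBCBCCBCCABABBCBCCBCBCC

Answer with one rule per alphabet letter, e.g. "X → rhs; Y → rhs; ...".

A->BC, B->BCC, C->AB

  step 0 ⇒ step 1: ABC ⇒ BC·BCC·AB
    A ↦ BC
    B ↦ BCC
    C ↦ AB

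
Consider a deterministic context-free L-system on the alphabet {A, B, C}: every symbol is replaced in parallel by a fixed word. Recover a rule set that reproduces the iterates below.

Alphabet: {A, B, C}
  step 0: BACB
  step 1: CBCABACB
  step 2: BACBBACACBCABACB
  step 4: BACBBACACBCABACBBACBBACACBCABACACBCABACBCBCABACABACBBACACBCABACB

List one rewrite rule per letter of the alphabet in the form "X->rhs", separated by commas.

A->CA, B->CB, C->BA

  step 1 ⇒ step 2: CBCABACB ⇒ BA·CB·BA·CA·CB·CA·BA·CB
    A ↦ CA
    B ↦ CB
    C ↦ BA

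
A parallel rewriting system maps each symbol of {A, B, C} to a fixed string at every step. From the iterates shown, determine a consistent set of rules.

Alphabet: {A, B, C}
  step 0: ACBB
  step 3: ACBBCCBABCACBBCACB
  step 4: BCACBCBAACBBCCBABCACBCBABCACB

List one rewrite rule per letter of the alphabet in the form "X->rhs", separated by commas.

A->BC, B->CB, C->A

  step 3 ⇒ step 4: ACBBCCBABCACBBCACB ⇒ BC·A·CB·CB·A·A·CB·BC·CB·A·BC·A·CB·CB·A·BC·A·CB
    A ↦ BC
    B ↦ CB
    C ↦ A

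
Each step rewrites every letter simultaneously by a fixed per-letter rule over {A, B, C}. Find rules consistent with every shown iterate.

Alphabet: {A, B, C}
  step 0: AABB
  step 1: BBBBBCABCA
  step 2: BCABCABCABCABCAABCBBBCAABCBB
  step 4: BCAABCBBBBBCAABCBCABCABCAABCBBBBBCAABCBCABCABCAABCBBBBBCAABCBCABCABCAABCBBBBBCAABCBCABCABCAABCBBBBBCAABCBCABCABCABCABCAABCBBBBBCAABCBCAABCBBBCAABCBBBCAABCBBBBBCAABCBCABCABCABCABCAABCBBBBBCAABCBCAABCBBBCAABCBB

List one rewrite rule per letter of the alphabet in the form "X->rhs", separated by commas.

A->BB, B->BCA, C->ABC

  step 1 ⇒ step 2: BBBBBCABCA ⇒ BCA·BCA·BCA·BCA·BCA·ABC·BB·BCA·ABC·BB
    A ↦ BB
    B ↦ BCA
    C ↦ ABC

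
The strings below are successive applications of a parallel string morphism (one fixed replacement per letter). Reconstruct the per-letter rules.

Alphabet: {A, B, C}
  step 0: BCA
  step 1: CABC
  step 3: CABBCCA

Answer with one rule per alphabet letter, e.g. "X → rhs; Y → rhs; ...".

  step 0 ⇒ step 1: BCA ⇒ CA·B·C
    A ↦ C
    B ↦ CA
    C ↦ B

A->C, B->CA, C->B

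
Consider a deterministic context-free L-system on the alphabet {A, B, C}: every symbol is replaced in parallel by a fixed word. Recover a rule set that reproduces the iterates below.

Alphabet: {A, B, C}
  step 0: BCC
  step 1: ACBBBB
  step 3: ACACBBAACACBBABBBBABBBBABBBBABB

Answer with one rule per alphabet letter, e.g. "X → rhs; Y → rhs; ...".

A->BBA, B->AC, C->BB

  step 0 ⇒ step 1: BCC ⇒ AC·BB·BB
    B ↦ AC
    C ↦ BB
    A ↦ BBA  (constrained at step 1)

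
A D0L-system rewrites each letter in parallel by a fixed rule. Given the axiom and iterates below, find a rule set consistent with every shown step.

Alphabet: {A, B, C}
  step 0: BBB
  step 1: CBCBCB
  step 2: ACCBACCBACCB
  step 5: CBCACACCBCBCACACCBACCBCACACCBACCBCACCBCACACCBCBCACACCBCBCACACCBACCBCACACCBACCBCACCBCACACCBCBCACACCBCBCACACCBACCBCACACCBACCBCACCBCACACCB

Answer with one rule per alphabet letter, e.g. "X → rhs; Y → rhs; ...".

A->CBC, B->CB, C->AC

  step 1 ⇒ step 2: CBCBCB ⇒ AC·CB·AC·CB·AC·CB
    B ↦ CB
    C ↦ AC
    A ↦ CBC  (constrained at step 2)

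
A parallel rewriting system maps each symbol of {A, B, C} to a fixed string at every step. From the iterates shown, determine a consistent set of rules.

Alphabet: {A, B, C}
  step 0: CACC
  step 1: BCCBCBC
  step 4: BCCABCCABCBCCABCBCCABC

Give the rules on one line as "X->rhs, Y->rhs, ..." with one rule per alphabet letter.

  step 0 ⇒ step 1: CACC ⇒ BC·C·BC·BC
    A ↦ C
    C ↦ BC
    B ↦ A  (constrained at step 1)

A->C, B->A, C->BC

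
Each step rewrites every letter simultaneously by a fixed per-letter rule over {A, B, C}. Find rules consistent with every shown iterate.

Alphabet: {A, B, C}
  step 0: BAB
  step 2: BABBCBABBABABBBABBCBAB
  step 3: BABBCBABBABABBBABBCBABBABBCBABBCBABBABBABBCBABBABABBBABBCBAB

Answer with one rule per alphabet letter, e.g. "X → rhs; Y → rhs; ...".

A->BC, B->BAB, C->ABB

  step 2 ⇒ step 3: BABBCBABBABABBBABBCBAB ⇒ BAB·BC·BAB·BAB·ABB·BAB·BC·BAB·BAB·BC·BAB·BC·BAB·BAB·BAB·BC·BAB·BAB·ABB·BAB·BC·BAB
    A ↦ BC
    B ↦ BAB
    C ↦ ABB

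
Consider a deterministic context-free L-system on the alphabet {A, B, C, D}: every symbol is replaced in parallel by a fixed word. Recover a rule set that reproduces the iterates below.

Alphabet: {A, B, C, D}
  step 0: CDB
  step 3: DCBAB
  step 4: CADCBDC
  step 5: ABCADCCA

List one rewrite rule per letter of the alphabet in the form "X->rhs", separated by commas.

A->B, B->DC, C->A, D->C

  step 4 ⇒ step 5: CADCBDC ⇒ A·B·C·A·DC·C·A
    A ↦ B
    B ↦ DC
    C ↦ A
    D ↦ C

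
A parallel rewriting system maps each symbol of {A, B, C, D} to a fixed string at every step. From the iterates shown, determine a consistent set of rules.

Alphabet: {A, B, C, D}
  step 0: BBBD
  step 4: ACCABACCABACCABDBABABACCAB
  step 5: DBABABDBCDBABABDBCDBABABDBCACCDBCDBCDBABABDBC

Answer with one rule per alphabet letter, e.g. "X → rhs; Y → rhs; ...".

  step 4 ⇒ step 5: ACCABACCABACCABDBABABACCAB ⇒ DB·AB·AB·DB·C·DB·AB·AB·DB·C·DB·AB·AB·DB·C·AC·C·DB·C·DB·C·DB·AB·AB·DB·C
    A ↦ DB
    B ↦ C
    C ↦ AB
    D ↦ AC

A->DB, B->C, C->AB, D->AC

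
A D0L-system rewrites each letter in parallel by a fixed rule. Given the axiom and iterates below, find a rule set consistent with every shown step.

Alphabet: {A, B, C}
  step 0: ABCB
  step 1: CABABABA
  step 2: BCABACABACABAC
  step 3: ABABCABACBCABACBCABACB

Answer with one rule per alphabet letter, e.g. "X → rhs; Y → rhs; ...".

A->C, B->ABA, C->B

  step 2 ⇒ step 3: BCABACABACABAC ⇒ ABA·B·C·ABA·C·B·C·ABA·C·B·C·ABA·C·B
    A ↦ C
    B ↦ ABA
    C ↦ B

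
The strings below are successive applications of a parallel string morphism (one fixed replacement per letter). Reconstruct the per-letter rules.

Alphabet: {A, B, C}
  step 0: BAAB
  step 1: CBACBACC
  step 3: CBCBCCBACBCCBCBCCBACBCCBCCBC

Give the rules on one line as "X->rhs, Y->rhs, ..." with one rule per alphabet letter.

A->BAC, B->C, C->BC

  step 0 ⇒ step 1: BAAB ⇒ C·BAC·BAC·C
    A ↦ BAC
    B ↦ C
    C ↦ BC  (constrained at step 1)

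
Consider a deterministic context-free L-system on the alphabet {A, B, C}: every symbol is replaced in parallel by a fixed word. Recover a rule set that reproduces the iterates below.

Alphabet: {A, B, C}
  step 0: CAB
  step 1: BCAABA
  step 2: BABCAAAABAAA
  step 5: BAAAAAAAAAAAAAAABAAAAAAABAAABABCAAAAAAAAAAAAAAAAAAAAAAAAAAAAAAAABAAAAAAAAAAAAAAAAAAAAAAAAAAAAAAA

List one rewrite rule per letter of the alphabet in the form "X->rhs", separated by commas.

  step 1 ⇒ step 2: BCAABA ⇒ BA·BC·AA·AA·BA·AA
    A ↦ AA
    B ↦ BA
    C ↦ BC

A->AA, B->BA, C->BC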